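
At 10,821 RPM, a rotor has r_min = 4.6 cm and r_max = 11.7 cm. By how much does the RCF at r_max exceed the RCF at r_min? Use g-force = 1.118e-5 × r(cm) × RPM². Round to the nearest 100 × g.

RCF_max = 1.118 × 10⁻⁵ × 11.7 × (10821)² = 1.118 × 10⁻⁵ × 11.7 × 117,094,041 ≈ 15,316.6 × g
RCF_min = 1.118 × 10⁻⁵ × 4.6 × (10821)² = 1.118 × 10⁻⁵ × 4.6 × 117,094,041 ≈ 6,021.9 × g
ΔRCF = 15,316.6 − 6,021.9 = 9,294.7

ΔRCF ≈ 9300 × g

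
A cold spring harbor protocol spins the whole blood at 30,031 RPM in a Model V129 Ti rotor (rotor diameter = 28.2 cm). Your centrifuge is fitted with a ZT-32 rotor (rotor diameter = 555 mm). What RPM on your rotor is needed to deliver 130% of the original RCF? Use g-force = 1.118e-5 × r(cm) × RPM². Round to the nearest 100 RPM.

Original rotor: r = 28.2 / 2 = 14.1 cm
RCF_original = 1.118 × 10⁻⁵ × 14.1 × (30031)² = 1.118 × 10⁻⁵ × 14.1 × 901,860,961 ≈ 142,167.6 × g
Target RCF = 1.3 × 142,167.6 ≈ 184,817.9 × g
Your rotor: r = 555 mm / 2 = 277.5 mm = 27.75 cm
184,817.9 = 1.118 × 10⁻⁵ × 27.75 × N²
N² = 184,817.9 / (31.0245 × 10⁻⁵) = 595,715,966
N ≈ √595,715,966 ≈ 24,407.3

24400 RPM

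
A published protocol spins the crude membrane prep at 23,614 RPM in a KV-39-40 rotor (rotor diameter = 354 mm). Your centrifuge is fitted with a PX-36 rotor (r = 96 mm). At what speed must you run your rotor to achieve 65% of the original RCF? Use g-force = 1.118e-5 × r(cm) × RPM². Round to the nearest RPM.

25851 RPM

Original rotor: r = 354 mm / 2 = 177 mm = 17.7 cm
RCF = 1.118 × 10⁻⁵ × r × N²
RCF_original = 1.118 × 10⁻⁵ × 17.7 × (23614)² = 1.118 × 10⁻⁵ × 17.7 × 557,620,996 ≈ 110,345.4 × g
Target RCF = 0.65 × 110,345.4 ≈ 71,724.5 × g
Your rotor: r = 96 mm = 9.6 cm
71,724.5 = 1.118 × 10⁻⁵ × 9.6 × N²
N² = 71,724.5 / (10.7328 × 10⁻⁵) = 668,273,889
N ≈ √668,273,889 ≈ 25,851.0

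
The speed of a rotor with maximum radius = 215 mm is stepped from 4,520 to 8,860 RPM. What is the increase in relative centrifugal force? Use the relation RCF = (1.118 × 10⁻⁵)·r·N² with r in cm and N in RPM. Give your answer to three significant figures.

≈ 14000 ×g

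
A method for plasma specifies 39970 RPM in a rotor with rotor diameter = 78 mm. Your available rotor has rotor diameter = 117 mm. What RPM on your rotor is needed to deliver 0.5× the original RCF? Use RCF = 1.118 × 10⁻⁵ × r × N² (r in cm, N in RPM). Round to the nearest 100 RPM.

≈ 23100 RPM

Original rotor: r = 78 mm / 2 = 39 mm = 3.9 cm
RCF_original = 1.118 × 10⁻⁵ × 3.9 × (39970)² = 1.118 × 10⁻⁵ × 3.9 × 1,597,600,900 ≈ 69,658.6 × g
Target RCF = 0.5 × 69,658.6 ≈ 34,829.3 × g
Your rotor: r = 117 mm / 2 = 58.5 mm = 5.85 cm
34,829.3 = 1.118 × 10⁻⁵ × 5.85 × N²
N² = 34,829.3 / (6.5403 × 10⁻⁵) = 532,533,676
N ≈ √532,533,676 ≈ 23,076.7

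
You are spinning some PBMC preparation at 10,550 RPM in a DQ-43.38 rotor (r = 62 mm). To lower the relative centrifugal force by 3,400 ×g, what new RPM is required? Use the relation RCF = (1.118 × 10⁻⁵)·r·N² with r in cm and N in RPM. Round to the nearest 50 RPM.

r = 62 mm = 6.2 cm
Current RCF = 1.118 × 10⁻⁵ × 6.2 × (10550)² = 1.118 × 10⁻⁵ × 6.2 × 111,302,500 ≈ 7,715 × g
Target RCF = 7,715 − 3,400 = 4,315 × g
N² = 4,315 / (6.9316 × 10⁻⁵) = 62,251,140
N ≈ √62,251,140 ≈ 7,889.9

7900 RPM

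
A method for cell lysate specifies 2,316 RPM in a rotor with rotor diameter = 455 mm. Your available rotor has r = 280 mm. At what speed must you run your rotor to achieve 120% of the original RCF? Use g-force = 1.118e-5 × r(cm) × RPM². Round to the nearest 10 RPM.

Original rotor: r = 455 mm / 2 = 227.5 mm = 22.75 cm
RCF = 1.118 × 10⁻⁵ × r × N²
RCF_original = 1.118 × 10⁻⁵ × 22.75 × (2316)² = 1.118 × 10⁻⁵ × 22.75 × 5,363,856 ≈ 1,364.3 × g
Target RCF = 1.2 × 1,364.3 ≈ 1,637.2 × g
Your rotor: r = 280 mm = 28.0 cm
1,637.2 = 1.118 × 10⁻⁵ × 28 × N²
N² = 1,637.2 / (31.304 × 10⁻⁵) = 5,230,003
N ≈ √5,230,003 ≈ 2,286.9

≈ 2290 RPM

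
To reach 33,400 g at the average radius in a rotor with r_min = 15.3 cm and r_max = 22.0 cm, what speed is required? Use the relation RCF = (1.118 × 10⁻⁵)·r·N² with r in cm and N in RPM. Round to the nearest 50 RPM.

N ≈ 12650 RPM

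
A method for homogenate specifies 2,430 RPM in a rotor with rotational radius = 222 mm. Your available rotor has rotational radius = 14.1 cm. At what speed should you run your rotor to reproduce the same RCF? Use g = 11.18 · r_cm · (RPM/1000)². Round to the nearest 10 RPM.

Original rotor: r = 222 mm = 22.2 cm
RCF_original = 11.18 × 22.2 × (2.43)² = 11.18 × 22.2 × 5.9049 ≈ 1,465.6 × g
1,465.6 = 11.18 × 14.1 × (N/1000)²
(N/1000)² = 1,465.6 / 157.638 = 9.297251
N = 1000 × √9.297251 ≈ 3,049.1

3050 RPM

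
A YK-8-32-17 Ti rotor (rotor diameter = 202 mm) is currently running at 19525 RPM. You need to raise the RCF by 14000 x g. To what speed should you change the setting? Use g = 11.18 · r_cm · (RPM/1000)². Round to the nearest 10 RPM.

≈ 22480 RPM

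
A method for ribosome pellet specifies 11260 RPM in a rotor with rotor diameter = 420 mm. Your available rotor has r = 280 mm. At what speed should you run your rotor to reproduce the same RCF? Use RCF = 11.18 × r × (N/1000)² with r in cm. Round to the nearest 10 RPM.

9750 RPM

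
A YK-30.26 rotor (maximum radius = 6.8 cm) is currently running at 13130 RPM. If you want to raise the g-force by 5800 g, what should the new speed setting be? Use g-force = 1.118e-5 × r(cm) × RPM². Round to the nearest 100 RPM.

≈ 15800 RPM

Current RCF = 1.118 × 10⁻⁵ × 6.8 × (13130)² = 1.118 × 10⁻⁵ × 6.8 × 172,396,900 ≈ 13,106.3 × g
Target RCF = 13,106.3 + 5,800 = 18,906.3 × g
N² = 18,906.3 / (7.6024 × 10⁻⁵) = 248,688,572
N ≈ √248,688,572 ≈ 15,769.9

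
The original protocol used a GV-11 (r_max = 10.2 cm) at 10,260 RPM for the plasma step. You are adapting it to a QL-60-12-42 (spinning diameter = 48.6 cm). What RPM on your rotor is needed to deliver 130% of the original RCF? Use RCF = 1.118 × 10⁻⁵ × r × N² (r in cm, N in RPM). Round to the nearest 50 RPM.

≈ 7600 RPM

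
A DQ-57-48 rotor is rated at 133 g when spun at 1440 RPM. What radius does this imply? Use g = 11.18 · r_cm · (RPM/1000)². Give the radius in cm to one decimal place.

r ≈ 5.7 cm

RCF = 11.18 × r × (N/1000)²
133 = 11.18 × r × (1.44)²
r = 133 / (11.18 × 2.0736) = 133 / 23.18285 ≈ 5.737 cm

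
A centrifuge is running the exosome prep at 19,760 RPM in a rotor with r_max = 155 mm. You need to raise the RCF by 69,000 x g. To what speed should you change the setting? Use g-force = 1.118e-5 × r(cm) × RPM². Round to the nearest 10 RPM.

r = 155 mm = 15.5 cm
Current RCF = 1.118 × 10⁻⁵ × 15.5 × (19760)² = 1.118 × 10⁻⁵ × 15.5 × 390,457,600 ≈ 67,662.4 × g
Target RCF = 67,662.4 + 69,000 = 136,662.4 × g
N² = 136,662.4 / (17.329 × 10⁻⁵) = 788,634,082
N ≈ √788,634,082 ≈ 28,082.6

N₂ ≈ 28080 RPM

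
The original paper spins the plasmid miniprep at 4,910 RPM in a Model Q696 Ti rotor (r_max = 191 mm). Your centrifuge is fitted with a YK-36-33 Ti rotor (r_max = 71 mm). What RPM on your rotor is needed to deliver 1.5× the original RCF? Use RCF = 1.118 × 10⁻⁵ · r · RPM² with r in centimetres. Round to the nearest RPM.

Original rotor: r = 191 mm = 19.1 cm
RCF = 1.118 × 10⁻⁵ × r × N²
RCF_original = 1.118 × 10⁻⁵ × 19.1 × (4910)² = 1.118 × 10⁻⁵ × 19.1 × 24,108,100 ≈ 5,148 × g
Target RCF = 1.5 × 5,148 ≈ 7,722 × g
Your rotor: r = 71 mm = 7.1 cm
7,722 = 1.118 × 10⁻⁵ × 7.1 × N²
N² = 7,722 / (7.9378 × 10⁻⁵) = 97,281,363
N ≈ √97,281,363 ≈ 9,863.1

9863 RPM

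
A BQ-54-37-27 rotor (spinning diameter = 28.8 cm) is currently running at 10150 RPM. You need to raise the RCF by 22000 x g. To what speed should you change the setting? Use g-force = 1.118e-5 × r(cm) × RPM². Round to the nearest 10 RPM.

≈ 15480 RPM

r = 28.8 / 2 = 14.4 cm
Current RCF = 1.118 × 10⁻⁵ × 14.4 × (10150)² = 1.118 × 10⁻⁵ × 14.4 × 103,022,500 ≈ 16,585.8 × g
Target RCF = 16,585.8 + 22,000 = 38,585.8 × g
N² = 38,585.8 / (16.0992 × 10⁻⁵) = 239,675,263
N ≈ √239,675,263 ≈ 15,481.4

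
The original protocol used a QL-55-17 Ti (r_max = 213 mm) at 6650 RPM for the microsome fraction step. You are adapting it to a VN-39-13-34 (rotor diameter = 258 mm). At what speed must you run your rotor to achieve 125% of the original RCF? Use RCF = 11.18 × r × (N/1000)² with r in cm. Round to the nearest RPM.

Original rotor: r = 213 mm = 21.3 cm
RCF = 11.18 × r × (N/1000)²
RCF_original = 11.18 × 21.3 × (6.65)² = 11.18 × 21.3 × 44.2225 ≈ 10,530.9 × g
Target RCF = 1.25 × 10,530.9 ≈ 13,163.6 × g
Your rotor: r = 258 mm / 2 = 129 mm = 12.9 cm
13,163.6 = 11.18 × 12.9 × (N/1000)²
(N/1000)² = 13,163.6 / 144.222 = 91.27318
N = 1000 × √91.27318 ≈ 9,553.7

9554 RPM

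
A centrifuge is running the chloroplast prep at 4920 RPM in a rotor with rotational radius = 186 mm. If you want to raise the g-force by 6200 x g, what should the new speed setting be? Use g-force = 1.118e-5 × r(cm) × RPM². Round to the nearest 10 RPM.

≈ 7350 RPM

r = 186 mm = 18.6 cm
Current RCF = 1.118 × 10⁻⁵ × 18.6 × (4920)² = 1.118 × 10⁻⁵ × 18.6 × 24,206,400 ≈ 5,033.7 × g
Target RCF = 5,033.7 + 6,200 = 11,233.7 × g
N² = 11,233.7 / (20.7948 × 10⁻⁵) = 54,021,678
N ≈ √54,021,678 ≈ 7,349.9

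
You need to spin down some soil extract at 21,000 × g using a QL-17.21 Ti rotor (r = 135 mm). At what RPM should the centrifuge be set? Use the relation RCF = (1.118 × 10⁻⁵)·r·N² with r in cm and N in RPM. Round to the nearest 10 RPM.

≈ 11800 RPM

r = 135 mm = 13.5 cm
RCF = 1.118 × 10⁻⁵ × r × N²
21,000 = 1.118 × 10⁻⁵ × 13.5 × N²
N² = 21,000 / (15.093 × 10⁻⁵) = 139,137,348
N ≈ √139,137,348 ≈ 11,795.6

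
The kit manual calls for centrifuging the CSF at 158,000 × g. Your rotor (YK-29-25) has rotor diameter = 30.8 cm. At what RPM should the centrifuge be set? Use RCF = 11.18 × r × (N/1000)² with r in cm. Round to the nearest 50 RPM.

N ≈ 30300 RPM

r = 30.8 / 2 = 15.4 cm
RCF = 11.18 × r × (N/1000)²
158,000 = 11.18 × 15.4 × (N/1000)²
(N/1000)² = 158,000 / 172.172 = 917.687
N = 1000 × √917.687 ≈ 30,293.3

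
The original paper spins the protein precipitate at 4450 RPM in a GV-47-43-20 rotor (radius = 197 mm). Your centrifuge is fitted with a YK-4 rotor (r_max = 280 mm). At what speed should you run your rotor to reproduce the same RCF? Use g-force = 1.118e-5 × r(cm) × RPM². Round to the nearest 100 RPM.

≈ 3700 RPM

Original rotor: r = 197 mm = 19.7 cm
RCF = 1.118 × 10⁻⁵ × r × N²
RCF_original = 1.118 × 10⁻⁵ × 19.7 × (4450)² = 1.118 × 10⁻⁵ × 19.7 × 19,802,500 ≈ 4,361.4 × g
Your rotor: r = 280 mm = 28.0 cm
4,361.4 = 1.118 × 10⁻⁵ × 28 × N²
N² = 4,361.4 / (31.304 × 10⁻⁵) = 13,932,405
N ≈ √13,932,405 ≈ 3,732.6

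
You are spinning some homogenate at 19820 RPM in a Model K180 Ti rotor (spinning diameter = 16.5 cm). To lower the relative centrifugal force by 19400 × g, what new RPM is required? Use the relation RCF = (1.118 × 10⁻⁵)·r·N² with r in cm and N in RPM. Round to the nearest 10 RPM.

≈ 13510 RPM

r = 16.5 / 2 = 8.25 cm
Current RCF = 1.118 × 10⁻⁵ × 8.25 × (19820)² = 1.118 × 10⁻⁵ × 8.25 × 392,832,400 ≈ 36,232.9 × g
Target RCF = 36,232.9 − 19,400 = 16,832.9 × g
N² = 16,832.9 / (9.2235 × 10⁻⁵) = 182,500,136
N ≈ √182,500,136 ≈ 13,509.3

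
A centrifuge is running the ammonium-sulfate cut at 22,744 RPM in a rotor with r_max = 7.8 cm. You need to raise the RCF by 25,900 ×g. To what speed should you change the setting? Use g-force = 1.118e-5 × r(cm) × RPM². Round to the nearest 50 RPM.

N₂ ≈ 28550 RPM

Current RCF = 1.118 × 10⁻⁵ × 7.8 × (22744)² = 1.118 × 10⁻⁵ × 7.8 × 517,289,536 ≈ 45,109.7 × g
Target RCF = 45,109.7 + 25,900 = 71,009.7 × g
N² = 71,009.7 / (8.7204 × 10⁻⁵) = 814,294,069
N ≈ √814,294,069 ≈ 28,535.8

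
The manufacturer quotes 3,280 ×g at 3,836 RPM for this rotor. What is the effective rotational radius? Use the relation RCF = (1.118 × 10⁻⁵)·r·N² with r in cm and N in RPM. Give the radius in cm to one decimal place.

r ≈ 19.9 cm

3280 = 1.118 × 10⁻⁵ × r × (3836)²
r = 3280 / (1.118 × 10⁻⁵ × 14,714,896) = 3280 / 164.5125 ≈ 19.938 cm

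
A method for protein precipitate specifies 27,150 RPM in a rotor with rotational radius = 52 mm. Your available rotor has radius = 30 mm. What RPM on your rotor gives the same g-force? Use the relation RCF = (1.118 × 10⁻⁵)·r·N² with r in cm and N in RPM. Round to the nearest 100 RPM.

Original rotor: r = 52 mm = 5.2 cm
RCF_original = 1.118 × 10⁻⁵ × 5.2 × (27150)² = 1.118 × 10⁻⁵ × 5.2 × 737,122,500 ≈ 42,853.4 × g
Your rotor: r = 30 mm = 3.0 cm
42,853.4 = 1.118 × 10⁻⁵ × 3 × N²
N² = 42,853.4 / (3.354 × 10⁻⁵) = 1,277,680,382
N ≈ √1,277,680,382 ≈ 35,744.7

≈ 35700 RPM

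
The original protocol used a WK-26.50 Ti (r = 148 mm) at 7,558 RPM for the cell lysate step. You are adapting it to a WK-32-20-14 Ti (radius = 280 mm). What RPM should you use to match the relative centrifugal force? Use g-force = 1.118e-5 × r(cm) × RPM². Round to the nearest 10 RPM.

Original rotor: r = 148 mm = 14.8 cm
RCF_original = 1.118 × 10⁻⁵ × 14.8 × (7558)² = 1.118 × 10⁻⁵ × 14.8 × 57,123,364 ≈ 9,451.9 × g
Your rotor: r = 280 mm = 28.0 cm
9,451.9 = 1.118 × 10⁻⁵ × 28 × N²
N² = 9,451.9 / (31.304 × 10⁻⁵) = 30,193,905
N ≈ √30,193,905 ≈ 5,494.9

5490 RPM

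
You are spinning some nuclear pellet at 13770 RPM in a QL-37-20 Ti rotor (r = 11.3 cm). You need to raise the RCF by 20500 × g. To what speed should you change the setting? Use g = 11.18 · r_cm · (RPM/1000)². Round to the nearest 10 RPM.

Current RCF = 11.18 × 11.3 × (13.77)² = 11.18 × 11.3 × 189.6129 ≈ 23,954.6 × g
Target RCF = 23,954.6 + 20,500 = 44,454.6 × g
(N/1000)² = 44,454.6 / 126.334 = 351.8815
N = 1000 × √351.8815 ≈ 18,758.5

N₂ ≈ 18760 RPM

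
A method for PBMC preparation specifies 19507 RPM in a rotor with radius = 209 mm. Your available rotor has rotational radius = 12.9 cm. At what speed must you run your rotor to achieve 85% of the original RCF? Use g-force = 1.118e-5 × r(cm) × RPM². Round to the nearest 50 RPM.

22900 RPM

Original rotor: r = 209 mm = 20.9 cm
RCF_original = 1.118 × 10⁻⁵ × 20.9 × (19507)² = 1.118 × 10⁻⁵ × 20.9 × 380,523,049 ≈ 88,913.8 × g
Target RCF = 0.85 × 88,913.8 ≈ 75,576.7 × g
75,576.7 = 1.118 × 10⁻⁵ × 12.9 × N²
N² = 75,576.7 / (14.4222 × 10⁻⁵) = 524,030,314
N ≈ √524,030,314 ≈ 22,891.7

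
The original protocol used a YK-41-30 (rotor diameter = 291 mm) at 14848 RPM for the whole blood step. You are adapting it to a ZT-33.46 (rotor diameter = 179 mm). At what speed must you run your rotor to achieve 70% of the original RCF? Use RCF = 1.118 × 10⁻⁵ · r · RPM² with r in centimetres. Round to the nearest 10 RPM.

Original rotor: r = 291 mm / 2 = 145.5 mm = 14.55 cm
RCF_original = 1.118 × 10⁻⁵ × 14.55 × (14848)² = 1.118 × 10⁻⁵ × 14.55 × 220,463,104 ≈ 35,862.5 × g
Target RCF = 0.7 × 35,862.5 ≈ 25,103.8 × g
Your rotor: r = 179 mm / 2 = 89.5 mm = 8.95 cm
25,103.8 = 1.118 × 10⁻⁵ × 8.95 × N²
N² = 25,103.8 / (10.0061 × 10⁻⁵) = 250,884,960
N ≈ √250,884,960 ≈ 15,839.3

≈ 15840 RPM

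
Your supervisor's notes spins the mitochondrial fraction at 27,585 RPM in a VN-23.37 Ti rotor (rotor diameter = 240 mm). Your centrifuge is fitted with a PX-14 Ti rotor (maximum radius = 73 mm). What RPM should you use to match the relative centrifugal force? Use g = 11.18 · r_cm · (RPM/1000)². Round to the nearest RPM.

Original rotor: r = 240 mm / 2 = 120 mm = 12 cm
RCF_original = 11.18 × 12 × (27.585)² = 11.18 × 12 × 760.932225 ≈ 102,086.7 × g
Your rotor: r = 73 mm = 7.3 cm
102,086.7 = 11.18 × 7.3 × (N/1000)²
(N/1000)² = 102,086.7 / 81.614 = 1250.848
N = 1000 × √1250.848 ≈ 35,367.3

35367 RPM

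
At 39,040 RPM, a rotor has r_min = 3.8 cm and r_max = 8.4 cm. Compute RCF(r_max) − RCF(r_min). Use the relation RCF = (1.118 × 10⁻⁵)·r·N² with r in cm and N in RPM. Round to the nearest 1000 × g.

ΔRCF ≈ 78000 × g

RCF_max = 1.118 × 10⁻⁵ × 8.4 × (39040)² = 1.118 × 10⁻⁵ × 8.4 × 1,524,121,600 ≈ 143,133.3 × g
RCF_min = 1.118 × 10⁻⁵ × 3.8 × (39040)² = 1.118 × 10⁻⁵ × 3.8 × 1,524,121,600 ≈ 64,750.8 × g
ΔRCF = 143,133.3 − 64,750.8 = 78,382.5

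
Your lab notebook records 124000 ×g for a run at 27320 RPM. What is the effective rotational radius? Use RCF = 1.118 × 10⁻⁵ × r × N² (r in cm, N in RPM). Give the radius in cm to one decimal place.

124000 = 1.118 × 10⁻⁵ × r × (27320)²
r = 124000 / (1.118 × 10⁻⁵ × 746,382,400) = 124000 / 8344.555 ≈ 14.860 cm

r ≈ 14.9 cm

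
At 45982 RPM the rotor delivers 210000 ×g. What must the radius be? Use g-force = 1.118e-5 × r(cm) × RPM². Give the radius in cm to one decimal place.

8.9 cm

210000 = 1.118 × 10⁻⁵ × r × (45982)²
r = 210000 / (1.118 × 10⁻⁵ × 2,114,344,324) = 210000 / 23638.37 ≈ 8.884 cm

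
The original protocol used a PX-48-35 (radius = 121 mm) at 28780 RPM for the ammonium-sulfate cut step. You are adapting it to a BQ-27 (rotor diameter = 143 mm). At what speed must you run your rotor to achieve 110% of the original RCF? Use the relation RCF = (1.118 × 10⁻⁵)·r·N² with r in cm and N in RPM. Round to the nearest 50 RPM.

≈ 39250 RPM

Original rotor: r = 121 mm = 12.1 cm
RCF_original = 1.118 × 10⁻⁵ × 12.1 × (28780)² = 1.118 × 10⁻⁵ × 12.1 × 828,288,400 ≈ 112,049.2 × g
Target RCF = 1.1 × 112,049.2 ≈ 123,254.1 × g
Your rotor: r = 143 mm / 2 = 71.5 mm = 7.15 cm
123,254.1 = 1.118 × 10⁻⁵ × 7.15 × N²
N² = 123,254.1 / (7.9937 × 10⁻⁵) = 1,541,890,489
N ≈ √1,541,890,489 ≈ 39,266.9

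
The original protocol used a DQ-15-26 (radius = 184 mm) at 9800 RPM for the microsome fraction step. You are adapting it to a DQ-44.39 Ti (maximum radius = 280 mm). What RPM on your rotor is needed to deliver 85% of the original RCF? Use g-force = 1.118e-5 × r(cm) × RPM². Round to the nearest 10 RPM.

Original rotor: r = 184 mm = 18.4 cm
RCF_original = 1.118 × 10⁻⁵ × 18.4 × (9800)² = 1.118 × 10⁻⁵ × 18.4 × 96,040,000 ≈ 19,756.6 × g
Target RCF = 0.85 × 19,756.6 ≈ 16,793.1 × g
Your rotor: r = 280 mm = 28.0 cm
16,793.1 = 1.118 × 10⁻⁵ × 28 × N²
N² = 16,793.1 / (31.304 × 10⁻⁵) = 53,645,221
N ≈ √53,645,221 ≈ 7,324.3

7320 RPM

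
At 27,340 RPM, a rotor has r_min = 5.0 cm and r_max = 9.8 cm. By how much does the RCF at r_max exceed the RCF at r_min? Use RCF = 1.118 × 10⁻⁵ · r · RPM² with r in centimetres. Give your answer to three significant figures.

RCF_max = 1.118 × 10⁻⁵ × 9.8 × (27340)² = 1.118 × 10⁻⁵ × 9.8 × 747,475,600 ≈ 81,896.4 × g
RCF_min = 1.118 × 10⁻⁵ × 5 × (27340)² = 1.118 × 10⁻⁵ × 5 × 747,475,600 ≈ 41,783.9 × g
ΔRCF = 81,896.4 − 41,783.9 = 40,112.5

≈ 40100 ×g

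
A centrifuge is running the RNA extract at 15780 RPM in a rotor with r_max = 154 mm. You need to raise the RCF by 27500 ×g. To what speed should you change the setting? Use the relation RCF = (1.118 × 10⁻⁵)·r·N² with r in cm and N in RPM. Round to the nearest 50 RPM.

20200 RPM

r = 154 mm = 15.4 cm
Current RCF = 1.118 × 10⁻⁵ × 15.4 × (15780)² = 1.118 × 10⁻⁵ × 15.4 × 249,008,400 ≈ 42,872.3 × g
Target RCF = 42,872.3 + 27,500 = 70,372.3 × g
N² = 70,372.3 / (17.2172 × 10⁻⁵) = 408,732,547
N ≈ √408,732,547 ≈ 20,217.1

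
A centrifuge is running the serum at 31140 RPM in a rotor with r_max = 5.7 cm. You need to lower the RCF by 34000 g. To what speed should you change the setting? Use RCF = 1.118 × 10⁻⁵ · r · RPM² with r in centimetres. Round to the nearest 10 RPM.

20880 RPM

Current RCF = 1.118 × 10⁻⁵ × 5.7 × (31140)² = 1.118 × 10⁻⁵ × 5.7 × 969,699,600 ≈ 61,795.1 × g
Target RCF = 61,795.1 − 34,000 = 27,795.1 × g
N² = 27,795.1 / (6.3726 × 10⁻⁵) = 436,165,772
N ≈ √436,165,772 ≈ 20,884.6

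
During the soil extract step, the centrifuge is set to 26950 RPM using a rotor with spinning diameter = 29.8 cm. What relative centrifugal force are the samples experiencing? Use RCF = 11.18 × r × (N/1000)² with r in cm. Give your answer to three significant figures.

≈ 121000 x g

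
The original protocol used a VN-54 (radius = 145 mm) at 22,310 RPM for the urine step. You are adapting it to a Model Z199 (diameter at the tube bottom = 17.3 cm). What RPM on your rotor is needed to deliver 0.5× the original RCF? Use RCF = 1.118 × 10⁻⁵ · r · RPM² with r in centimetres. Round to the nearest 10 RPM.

Original rotor: r = 145 mm = 14.5 cm
RCF_original = 1.118 × 10⁻⁵ × 14.5 × (22310)² = 1.118 × 10⁻⁵ × 14.5 × 497,736,100 ≈ 80,688 × g
Target RCF = 0.5 × 80,688 ≈ 40,344 × g
Your rotor: r = 17.3 / 2 = 8.65 cm
40,344 = 1.118 × 10⁻⁵ × 8.65 × N²
N² = 40,344 / (9.6707 × 10⁻⁵) = 417,177,660
N ≈ √417,177,660 ≈ 20,424.9

20420 RPM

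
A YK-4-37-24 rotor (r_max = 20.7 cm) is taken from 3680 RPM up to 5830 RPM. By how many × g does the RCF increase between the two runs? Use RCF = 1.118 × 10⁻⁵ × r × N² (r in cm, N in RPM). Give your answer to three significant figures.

RCF₁ = 1.118 × 10⁻⁵ × 20.7 × (3680)² = 1.118 × 10⁻⁵ × 20.7 × 13,542,400 ≈ 3,134.1 × g
RCF₂ = 1.118 × 10⁻⁵ × 20.7 × (5830)² = 1.118 × 10⁻⁵ × 20.7 × 33,988,900 ≈ 7,865.9 × g
Increase = 7,865.9 − 3,134.1 = 4,731.8

4730 × g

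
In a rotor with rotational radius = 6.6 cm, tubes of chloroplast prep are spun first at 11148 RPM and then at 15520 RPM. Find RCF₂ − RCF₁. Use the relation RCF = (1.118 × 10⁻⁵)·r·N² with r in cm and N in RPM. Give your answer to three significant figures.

≈ 8600 x g

RCF₁ = 1.118 × 10⁻⁵ × 6.6 × (11148)² = 1.118 × 10⁻⁵ × 6.6 × 124,277,904 ≈ 9,170.2 × g
RCF₂ = 1.118 × 10⁻⁵ × 6.6 × (15520)² = 1.118 × 10⁻⁵ × 6.6 × 240,870,400 ≈ 17,773.3 × g
Increase = 17,773.3 − 9,170.2 = 8,603.1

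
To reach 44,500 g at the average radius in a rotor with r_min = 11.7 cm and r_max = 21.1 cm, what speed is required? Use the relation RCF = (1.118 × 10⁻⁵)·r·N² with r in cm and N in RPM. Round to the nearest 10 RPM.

r_avg = (11.7 + 21.1) / 2 = 16.4 cm
44,500 = 1.118 × 10⁻⁵ × 16.4 × N²
N² = 44,500 / (18.3352 × 10⁻⁵) = 242,702,561
N ≈ √242,702,561 ≈ 15,578.9

≈ 15580 RPM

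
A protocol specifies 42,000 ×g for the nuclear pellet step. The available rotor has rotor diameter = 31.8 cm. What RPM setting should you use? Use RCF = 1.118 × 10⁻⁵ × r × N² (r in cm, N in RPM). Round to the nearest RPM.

r = 31.8 / 2 = 15.9 cm
42,000 = 1.118 × 10⁻⁵ × 15.9 × N²
N² = 42,000 / (17.7762 × 10⁻⁵) = 236,270,969
N ≈ √236,270,969 ≈ 15,371.1

15371 RPM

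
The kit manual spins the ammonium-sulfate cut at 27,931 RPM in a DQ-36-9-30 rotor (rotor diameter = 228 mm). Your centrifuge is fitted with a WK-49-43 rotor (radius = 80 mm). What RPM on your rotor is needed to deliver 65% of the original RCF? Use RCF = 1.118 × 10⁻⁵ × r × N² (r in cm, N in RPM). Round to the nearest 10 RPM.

Original rotor: r = 228 mm / 2 = 114 mm = 11.4 cm
RCF_original = 1.118 × 10⁻⁵ × 11.4 × (27931)² = 1.118 × 10⁻⁵ × 11.4 × 780,140,761 ≈ 99,430.5 × g
Target RCF = 0.65 × 99,430.5 ≈ 64,629.8 × g
Your rotor: r = 80 mm = 8.0 cm
64,629.8 = 1.118 × 10⁻⁵ × 8 × N²
N² = 64,629.8 / (8.944 × 10⁻⁵) = 722,605,098
N ≈ √722,605,098 ≈ 26,881.3

26880 RPM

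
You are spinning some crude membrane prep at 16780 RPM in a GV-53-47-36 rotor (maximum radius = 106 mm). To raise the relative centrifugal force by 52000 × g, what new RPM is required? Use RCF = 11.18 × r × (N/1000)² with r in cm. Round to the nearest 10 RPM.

N₂ ≈ 26840 RPM

r = 106 mm = 10.6 cm
Current RCF = 11.18 × 10.6 × (16.78)² = 11.18 × 10.6 × 281.5684 ≈ 33,368.1 × g
Target RCF = 33,368.1 + 52,000 = 85,368.1 × g
(N/1000)² = 85,368.1 / 118.508 = 720.3573
N = 1000 × √720.3573 ≈ 26,839.5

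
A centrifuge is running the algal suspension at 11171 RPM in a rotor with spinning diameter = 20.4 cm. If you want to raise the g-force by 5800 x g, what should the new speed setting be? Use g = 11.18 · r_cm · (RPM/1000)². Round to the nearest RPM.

r = 20.4 / 2 = 10.2 cm
Current RCF = 11.18 × 10.2 × (11.171)² = 11.18 × 10.2 × 124.791241 ≈ 14,230.7 × g
Target RCF = 14,230.7 + 5,800 = 20,030.7 × g
(N/1000)² = 20,030.7 / 114.036 = 175.6524
N = 1000 × √175.6524 ≈ 13,253.4

13253 RPM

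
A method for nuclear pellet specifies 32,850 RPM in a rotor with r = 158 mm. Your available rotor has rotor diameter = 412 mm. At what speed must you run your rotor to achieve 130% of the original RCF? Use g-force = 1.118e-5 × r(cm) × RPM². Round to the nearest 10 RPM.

32800 RPM

Original rotor: r = 158 mm = 15.8 cm
RCF = 1.118 × 10⁻⁵ × r × N²
RCF_original = 1.118 × 10⁻⁵ × 15.8 × (32850)² = 1.118 × 10⁻⁵ × 15.8 × 1,079,122,500 ≈ 190,620.5 × g
Target RCF = 1.3 × 190,620.5 ≈ 247,806.6 × g
Your rotor: r = 412 mm / 2 = 206 mm = 20.6 cm
247,806.6 = 1.118 × 10⁻⁵ × 20.6 × N²
N² = 247,806.6 / (23.0308 × 10⁻⁵) = 1,075,979,124
N ≈ √1,075,979,124 ≈ 32,802.1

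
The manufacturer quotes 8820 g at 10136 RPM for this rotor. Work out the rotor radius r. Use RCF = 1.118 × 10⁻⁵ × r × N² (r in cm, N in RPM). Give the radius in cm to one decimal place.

8820 = 1.118 × 10⁻⁵ × r × (10136)²
r = 8820 / (1.118 × 10⁻⁵ × 102,738,496) = 8820 / 1148.616 ≈ 7.679 cm

7.7 cm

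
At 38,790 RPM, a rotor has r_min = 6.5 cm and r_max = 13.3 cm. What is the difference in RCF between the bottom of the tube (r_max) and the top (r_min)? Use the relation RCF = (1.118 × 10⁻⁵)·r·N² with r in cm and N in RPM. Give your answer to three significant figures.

ΔRCF ≈ 114000 g

RCF_max = 1.118 × 10⁻⁵ × 13.3 × (38790)² = 1.118 × 10⁻⁵ × 13.3 × 1,504,664,100 ≈ 223,734.5 × g
RCF_min = 1.118 × 10⁻⁵ × 6.5 × (38790)² = 1.118 × 10⁻⁵ × 6.5 × 1,504,664,100 ≈ 109,343.9 × g
ΔRCF = 223,734.5 − 109,343.9 = 114,390.6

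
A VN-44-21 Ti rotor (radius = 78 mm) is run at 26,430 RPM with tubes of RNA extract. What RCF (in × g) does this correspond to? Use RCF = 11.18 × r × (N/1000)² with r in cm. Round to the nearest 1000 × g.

≈ 61000 × g

r = 78 mm = 7.8 cm
RCF = 11.18 × 7.8 × (26.43)² = 11.18 × 7.8 × 698.5449 ≈ 60,915.9 × g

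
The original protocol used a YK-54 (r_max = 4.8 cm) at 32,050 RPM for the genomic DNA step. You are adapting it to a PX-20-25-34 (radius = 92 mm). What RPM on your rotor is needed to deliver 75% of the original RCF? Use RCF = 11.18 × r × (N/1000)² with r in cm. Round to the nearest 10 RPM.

RCF_original = 11.18 × 4.8 × (32.05)² = 11.18 × 4.8 × 1,027.2025 ≈ 55,123.8 × g
Target RCF = 0.75 × 55,123.8 ≈ 41,342.9 × g
Your rotor: r = 92 mm = 9.2 cm
41,342.9 = 11.18 × 9.2 × (N/1000)²
(N/1000)² = 41,342.9 / 102.856 = 401.9493
N = 1000 × √401.9493 ≈ 20,048.7

20050 RPM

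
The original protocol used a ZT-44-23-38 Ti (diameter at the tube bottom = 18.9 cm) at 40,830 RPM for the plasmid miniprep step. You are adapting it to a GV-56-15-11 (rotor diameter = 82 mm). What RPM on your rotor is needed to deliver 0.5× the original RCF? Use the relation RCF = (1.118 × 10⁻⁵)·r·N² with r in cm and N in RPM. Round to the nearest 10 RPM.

≈ 43830 RPM

Original rotor: r = 18.9 / 2 = 9.45 cm
RCF_original = 1.118 × 10⁻⁵ × 9.45 × (40830)² = 1.118 × 10⁻⁵ × 9.45 × 1,667,088,900 ≈ 176,129.6 × g
Target RCF = 0.5 × 176,129.6 ≈ 88,064.8 × g
Your rotor: r = 82 mm / 2 = 41 mm = 4.1 cm
88,064.8 = 1.118 × 10⁻⁵ × 4.1 × N²
N² = 88,064.8 / (4.5838 × 10⁻⁵) = 1,921,218,203
N ≈ √1,921,218,203 ≈ 43,831.7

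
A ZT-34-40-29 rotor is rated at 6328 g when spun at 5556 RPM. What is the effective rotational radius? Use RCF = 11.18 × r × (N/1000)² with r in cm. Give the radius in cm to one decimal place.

r ≈ 18.3 cm

RCF = 11.18 × r × (N/1000)²
6328 = 11.18 × r × (5.556)²
r = 6328 / (11.18 × 30.869136) = 6328 / 345.1169 ≈ 18.336 cm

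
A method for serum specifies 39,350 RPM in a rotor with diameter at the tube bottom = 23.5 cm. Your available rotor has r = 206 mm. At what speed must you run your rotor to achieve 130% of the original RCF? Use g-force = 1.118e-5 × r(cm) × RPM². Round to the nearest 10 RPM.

Original rotor: r = 23.5 / 2 = 11.75 cm
RCF_original = 1.118 × 10⁻⁵ × 11.75 × (39350)² = 1.118 × 10⁻⁵ × 11.75 × 1,548,422,500 ≈ 203,408.5 × g
Target RCF = 1.3 × 203,408.5 ≈ 264,431 × g
Your rotor: r = 206 mm = 20.6 cm
264,431 = 1.118 × 10⁻⁵ × 20.6 × N²
N² = 264,431 / (23.0308 × 10⁻⁵) = 1,148,162,461
N ≈ √1,148,162,461 ≈ 33,884.5

33880 RPM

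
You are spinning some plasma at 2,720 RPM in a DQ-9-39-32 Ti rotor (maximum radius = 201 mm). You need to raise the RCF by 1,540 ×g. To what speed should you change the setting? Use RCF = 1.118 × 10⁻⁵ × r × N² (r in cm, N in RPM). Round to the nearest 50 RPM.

≈ 3800 RPM

r = 201 mm = 20.1 cm
Current RCF = 1.118 × 10⁻⁵ × 20.1 × (2720)² = 1.118 × 10⁻⁵ × 20.1 × 7,398,400 ≈ 1,662.6 × g
Target RCF = 1,662.6 + 1,540 = 3,202.6 × g
N² = 3,202.6 / (22.4718 × 10⁻⁵) = 14,251,640
N ≈ √14,251,640 ≈ 3,775.1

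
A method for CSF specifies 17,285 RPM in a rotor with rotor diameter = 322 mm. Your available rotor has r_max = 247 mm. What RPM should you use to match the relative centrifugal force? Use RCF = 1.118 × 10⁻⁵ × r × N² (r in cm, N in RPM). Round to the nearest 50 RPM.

≈ 13950 RPM

Original rotor: r = 322 mm / 2 = 161 mm = 16.1 cm
RCF_original = 1.118 × 10⁻⁵ × 16.1 × (17285)² = 1.118 × 10⁻⁵ × 16.1 × 298,771,225 ≈ 53,778.2 × g
Your rotor: r = 247 mm = 24.7 cm
53,778.2 = 1.118 × 10⁻⁵ × 24.7 × N²
N² = 53,778.2 / (27.6146 × 10⁻⁵) = 194,745,533
N ≈ √194,745,533 ≈ 13,955.1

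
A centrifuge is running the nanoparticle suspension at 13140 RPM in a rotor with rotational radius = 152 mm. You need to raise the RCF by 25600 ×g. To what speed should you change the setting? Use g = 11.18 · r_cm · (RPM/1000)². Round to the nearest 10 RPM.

r = 152 mm = 15.2 cm
Current RCF = 11.18 × 15.2 × (13.14)² = 11.18 × 15.2 × 172.6596 ≈ 29,341.1 × g
Target RCF = 29,341.1 + 25,600 = 54,941.1 × g
(N/1000)² = 54,941.1 / 169.936 = 323.3047
N = 1000 × √323.3047 ≈ 17,980.7

N₂ ≈ 17980 RPM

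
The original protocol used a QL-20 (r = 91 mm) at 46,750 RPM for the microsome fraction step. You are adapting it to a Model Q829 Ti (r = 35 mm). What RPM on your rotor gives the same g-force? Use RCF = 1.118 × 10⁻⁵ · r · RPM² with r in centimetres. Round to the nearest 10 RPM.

75380 RPM

Original rotor: r = 91 mm = 9.1 cm
RCF_original = 1.118 × 10⁻⁵ × 9.1 × (46750)² = 1.118 × 10⁻⁵ × 9.1 × 2,185,562,500 ≈ 222,354.8 × g
Your rotor: r = 35 mm = 3.5 cm
222,354.8 = 1.118 × 10⁻⁵ × 3.5 × N²
N² = 222,354.8 / (3.913 × 10⁻⁵) = 5,682,463,583
N ≈ √5,682,463,583 ≈ 75,382.1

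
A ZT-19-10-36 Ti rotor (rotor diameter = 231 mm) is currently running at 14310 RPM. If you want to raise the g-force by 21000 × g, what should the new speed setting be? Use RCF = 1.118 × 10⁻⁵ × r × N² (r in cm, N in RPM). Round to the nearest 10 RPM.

r = 231 mm / 2 = 115.5 mm = 11.55 cm
Current RCF = 1.118 × 10⁻⁵ × 11.55 × (14310)² = 1.118 × 10⁻⁵ × 11.55 × 204,776,100 ≈ 26,442.5 × g
Target RCF = 26,442.5 + 21,000 = 47,442.5 × g
N² = 47,442.5 / (12.9129 × 10⁻⁵) = 367,403,914
N ≈ √367,403,914 ≈ 19,167.8

19170 RPM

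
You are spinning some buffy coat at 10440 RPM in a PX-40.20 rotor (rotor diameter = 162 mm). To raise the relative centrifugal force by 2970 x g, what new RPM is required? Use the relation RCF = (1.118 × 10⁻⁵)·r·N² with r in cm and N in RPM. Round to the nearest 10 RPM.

N₂ ≈ 11910 RPM

r = 162 mm / 2 = 81 mm = 8.1 cm
Current RCF = 1.118 × 10⁻⁵ × 8.1 × (10440)² = 1.118 × 10⁻⁵ × 8.1 × 108,993,600 ≈ 9,870.2 × g
Target RCF = 9,870.2 + 2,970 = 12,840.2 × g
N² = 12,840.2 / (9.0558 × 10⁻⁵) = 141,789,792
N ≈ √141,789,792 ≈ 11,907.6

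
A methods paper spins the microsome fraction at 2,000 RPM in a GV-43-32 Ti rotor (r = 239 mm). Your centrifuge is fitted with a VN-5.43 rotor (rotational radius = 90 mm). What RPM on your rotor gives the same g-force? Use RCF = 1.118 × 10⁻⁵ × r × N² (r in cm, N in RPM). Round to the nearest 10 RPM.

3260 RPM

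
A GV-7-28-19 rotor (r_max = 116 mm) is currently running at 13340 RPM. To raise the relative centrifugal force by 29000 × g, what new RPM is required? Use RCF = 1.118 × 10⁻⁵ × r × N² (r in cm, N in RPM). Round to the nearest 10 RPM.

20040 RPM

r = 116 mm = 11.6 cm
Current RCF = 1.118 × 10⁻⁵ × 11.6 × (13340)² = 1.118 × 10⁻⁵ × 11.6 × 177,955,600 ≈ 23,078.7 × g
Target RCF = 23,078.7 + 29,000 = 52,078.7 × g
N² = 52,078.7 / (12.9688 × 10⁻⁵) = 401,569,151
N ≈ √401,569,151 ≈ 20,039.2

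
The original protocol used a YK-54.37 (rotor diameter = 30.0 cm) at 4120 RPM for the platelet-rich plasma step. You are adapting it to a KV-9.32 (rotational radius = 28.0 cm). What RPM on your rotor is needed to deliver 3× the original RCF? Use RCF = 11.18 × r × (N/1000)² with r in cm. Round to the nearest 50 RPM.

≈ 5200 RPM

Original rotor: r = 30.0 / 2 = 15 cm
RCF = 11.18 × r × (N/1000)²
RCF_original = 11.18 × 15 × (4.12)² = 11.18 × 15 × 16.9744 ≈ 2,846.6 × g
Target RCF = 3 × 2,846.6 ≈ 8,539.8 × g
8,539.8 = 11.18 × 28 × (N/1000)²
(N/1000)² = 8,539.8 / 313.04 = 27.28022
N = 1000 × √27.28022 ≈ 5,223.0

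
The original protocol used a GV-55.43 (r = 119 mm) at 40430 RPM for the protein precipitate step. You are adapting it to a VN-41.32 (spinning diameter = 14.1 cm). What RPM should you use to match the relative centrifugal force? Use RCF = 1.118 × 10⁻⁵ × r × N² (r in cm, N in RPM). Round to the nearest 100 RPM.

52500 RPM

Original rotor: r = 119 mm = 11.9 cm
RCF_original = 1.118 × 10⁻⁵ × 11.9 × (40430)² = 1.118 × 10⁻⁵ × 11.9 × 1,634,584,900 ≈ 217,468.4 × g
Your rotor: r = 14.1 / 2 = 7.05 cm
217,468.4 = 1.118 × 10⁻⁵ × 7.05 × N²
N² = 217,468.4 / (7.8819 × 10⁻⁵) = 2,759,086,007
N ≈ √2,759,086,007 ≈ 52,527.0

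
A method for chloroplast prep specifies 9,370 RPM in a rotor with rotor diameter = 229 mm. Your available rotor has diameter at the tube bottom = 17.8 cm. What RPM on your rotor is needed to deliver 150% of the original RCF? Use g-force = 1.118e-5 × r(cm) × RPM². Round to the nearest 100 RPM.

13000 RPM

Original rotor: r = 229 mm / 2 = 114.5 mm = 11.45 cm
RCF = 1.118 × 10⁻⁵ × r × N²
RCF_original = 1.118 × 10⁻⁵ × 11.45 × (9370)² = 1.118 × 10⁻⁵ × 11.45 × 87,796,900 ≈ 11,239 × g
Target RCF = 1.5 × 11,239 ≈ 16,858.5 × g
Your rotor: r = 17.8 / 2 = 8.9 cm
16,858.5 = 1.118 × 10⁻⁵ × 8.9 × N²
N² = 16,858.5 / (9.9502 × 10⁻⁵) = 169,428,755
N ≈ √169,428,755 ≈ 13,016.5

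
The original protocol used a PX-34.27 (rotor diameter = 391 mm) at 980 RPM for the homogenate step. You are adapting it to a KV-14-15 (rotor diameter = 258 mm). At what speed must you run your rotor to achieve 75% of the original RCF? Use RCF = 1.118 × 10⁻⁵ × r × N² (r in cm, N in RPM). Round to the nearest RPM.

Original rotor: r = 391 mm / 2 = 195.5 mm = 19.55 cm
RCF_original = 1.118 × 10⁻⁵ × 19.55 × (980)² = 1.118 × 10⁻⁵ × 19.55 × 960,400 ≈ 209.9 × g
Target RCF = 0.75 × 209.9 ≈ 157.4 × g
Your rotor: r = 258 mm / 2 = 129 mm = 12.9 cm
157.4 = 1.118 × 10⁻⁵ × 12.9 × N²
N² = 157.4 / (14.4222 × 10⁻⁵) = 1,091,373
N ≈ √1,091,373 ≈ 1,044.7

≈ 1045 RPM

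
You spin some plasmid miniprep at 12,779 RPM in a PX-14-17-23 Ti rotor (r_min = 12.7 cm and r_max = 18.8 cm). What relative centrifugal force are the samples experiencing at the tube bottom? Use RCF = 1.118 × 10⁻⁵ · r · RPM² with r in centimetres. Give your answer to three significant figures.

34300 x g

Use r_max = 18.8 cm.
RCF = 1.118 × 10⁻⁵ × r × N²
RCF = 1.118 × 10⁻⁵ × 18.8 × (12779)² = 1.118 × 10⁻⁵ × 18.8 × 163,302,841 ≈ 34,323.6 × g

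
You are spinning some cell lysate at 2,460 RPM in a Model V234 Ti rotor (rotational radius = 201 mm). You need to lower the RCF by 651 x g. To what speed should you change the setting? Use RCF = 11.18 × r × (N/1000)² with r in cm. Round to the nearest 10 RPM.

≈ 1780 RPM

r = 201 mm = 20.1 cm
Current RCF = 11.18 × 20.1 × (2.46)² = 11.18 × 20.1 × 6.0516 ≈ 1,359.9 × g
Target RCF = 1,359.9 − 651 = 708.9 × g
(N/1000)² = 708.9 / 224.718 = 3.15462
N = 1000 × √3.15462 ≈ 1,776.1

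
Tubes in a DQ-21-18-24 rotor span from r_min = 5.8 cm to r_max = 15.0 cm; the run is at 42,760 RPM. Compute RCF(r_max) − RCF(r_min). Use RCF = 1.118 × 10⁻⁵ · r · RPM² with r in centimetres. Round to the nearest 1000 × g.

188000 x g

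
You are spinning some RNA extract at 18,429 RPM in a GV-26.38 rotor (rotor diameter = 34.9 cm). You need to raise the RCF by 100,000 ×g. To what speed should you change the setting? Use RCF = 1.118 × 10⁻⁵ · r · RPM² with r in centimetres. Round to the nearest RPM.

≈ 29193 RPM

r = 34.9 / 2 = 17.45 cm
Current RCF = 1.118 × 10⁻⁵ × 17.45 × (18429)² = 1.118 × 10⁻⁵ × 17.45 × 339,628,041 ≈ 66,258.4 × g
Target RCF = 66,258.4 + 100,000 = 166,258.4 × g
N² = 166,258.4 / (19.5091 × 10⁻⁵) = 852,209,482
N ≈ √852,209,482 ≈ 29,192.6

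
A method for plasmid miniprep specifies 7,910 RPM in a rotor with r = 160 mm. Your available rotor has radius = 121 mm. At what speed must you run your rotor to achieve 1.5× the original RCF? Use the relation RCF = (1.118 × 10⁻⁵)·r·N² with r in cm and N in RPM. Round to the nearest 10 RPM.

11140 RPM

Original rotor: r = 160 mm = 16.0 cm
RCF_original = 1.118 × 10⁻⁵ × 16 × (7910)² = 1.118 × 10⁻⁵ × 16 × 62,568,100 ≈ 11,192.2 × g
Target RCF = 1.5 × 11,192.2 ≈ 16,788.3 × g
Your rotor: r = 121 mm = 12.1 cm
16,788.3 = 1.118 × 10⁻⁵ × 12.1 × N²
N² = 16,788.3 / (13.5278 × 10⁻⁵) = 124,102,219
N ≈ √124,102,219 ≈ 11,140.1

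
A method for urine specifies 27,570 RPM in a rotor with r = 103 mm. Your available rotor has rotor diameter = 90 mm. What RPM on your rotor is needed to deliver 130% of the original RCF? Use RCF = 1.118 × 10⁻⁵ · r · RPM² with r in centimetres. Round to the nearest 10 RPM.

47560 RPM

Original rotor: r = 103 mm = 10.3 cm
RCF = 1.118 × 10⁻⁵ × r × N²
RCF_original = 1.118 × 10⁻⁵ × 10.3 × (27570)² = 1.118 × 10⁻⁵ × 10.3 × 760,104,900 ≈ 87,529.1 × g
Target RCF = 1.3 × 87,529.1 ≈ 113,787.8 × g
Your rotor: r = 90 mm / 2 = 45 mm = 4.5 cm
113,787.8 = 1.118 × 10⁻⁵ × 4.5 × N²
N² = 113,787.8 / (5.031 × 10⁻⁵) = 2,261,733,254
N ≈ √2,261,733,254 ≈ 47,557.7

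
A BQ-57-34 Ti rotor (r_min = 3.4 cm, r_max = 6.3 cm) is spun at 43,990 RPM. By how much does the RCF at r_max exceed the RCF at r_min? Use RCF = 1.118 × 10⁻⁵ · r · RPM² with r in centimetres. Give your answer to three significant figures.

ΔRCF ≈ 62700 × g

RCF_max = 1.118 × 10⁻⁵ × 6.3 × (43990)² = 1.118 × 10⁻⁵ × 6.3 × 1,935,120,100 ≈ 136,298.2 × g
RCF_min = 1.118 × 10⁻⁵ × 3.4 × (43990)² = 1.118 × 10⁻⁵ × 3.4 × 1,935,120,100 ≈ 73,557.8 × g
ΔRCF = 136,298.2 − 73,557.8 = 62,740.4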